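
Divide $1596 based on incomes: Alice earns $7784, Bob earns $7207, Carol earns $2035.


Total income = 7784 + 7207 + 2035 = $17026
Alice: $1596 × 7784/17026 = $729.66
Bob: $1596 × 7207/17026 = $675.58
Carol: $1596 × 2035/17026 = $190.76
= Alice: $729.66, Bob: $675.58, Carol: $190.76

Alice: $729.66, Bob: $675.58, Carol: $190.76


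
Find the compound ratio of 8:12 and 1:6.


Compound ratio = (8×1) : (12×6)
= 8:72
GCD = 8
= 1:9

1:9


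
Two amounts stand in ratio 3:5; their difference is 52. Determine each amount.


Let A = 3k, B = 5k.
5k - 3k = 52
2k = 52 → k = 52/2 = 26
A = 3×26 = 78, B = 5×26 = 130
= A = 78, B = 130

A = 78, B = 130


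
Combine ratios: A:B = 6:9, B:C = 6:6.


Match B: multiply A:B by 6 → 36:54
Multiply B:C by 9 → 54:54
Combined: 36:54:54
GCD = 18
= 2:3:3

2:3:3


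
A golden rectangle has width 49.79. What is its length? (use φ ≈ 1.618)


φ = (1 + √5) / 2 ≈ 1.618
Length = width × φ = 49.79 × 1.618 = 80.56022
≈ 80.56

80.56


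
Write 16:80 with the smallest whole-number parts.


GCD(16, 80) = 16
16/16 : 80/16
= 1:5

1:5


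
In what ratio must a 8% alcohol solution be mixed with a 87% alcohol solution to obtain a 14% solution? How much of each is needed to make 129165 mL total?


Let x parts of 8% mix with y parts of 87%.
8x + 87y = 14(x + y)
8x + 87y = 14x + 14y
x(8 - 14) = y(14 - 87)
x/y = (87 - 14)/(14 - 8) = 73/6
Simplify: 73:6
Total parts = 79; one part = 129165/79 = 1635.00 mL
8% solution: 73×1635.00 = 119355.00 mL
87% solution: 6×1635.00 = 9810.00 mL
= ratio 73:6; 119355.00 mL and 9810.00 mL

ratio 73:6; 119355.00 mL and 9810.00 mL


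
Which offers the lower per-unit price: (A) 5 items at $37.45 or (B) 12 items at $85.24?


Deal A: $37.45/5 = $7.4900/unit
Deal B: $85.24/12 = $7.1033/unit
B is cheaper per unit
= Deal B

Deal B


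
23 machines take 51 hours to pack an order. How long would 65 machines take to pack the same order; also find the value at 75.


Inverse proportion: x × y = constant
k = 23 × 51 = 1173
At x=65: k/65 = 18.05
At x=75: k/75 = 15.64
= 18.05 and 15.64

18.05 and 15.64


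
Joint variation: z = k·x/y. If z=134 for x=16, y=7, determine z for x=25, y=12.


z = k·x/y
Solve for k using the known point: k = z·y/x = 134×7/16 = 938/16 = 58.6250
Now evaluate at x=25, y=12:
z = k × 25 / 12 = (938 × 25) / (16 × 12) = 23450/192
≈ 122.1354

122.1354


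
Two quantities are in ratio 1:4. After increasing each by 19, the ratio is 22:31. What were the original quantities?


Let A = 1k, B = 4k.
(1k + 19) / (4k + 19) = 22/31
Cross-multiply: 31(1k + 19) = 22(4k + 19)
31k + 589 = 88k + 418
31k - 88k = 418 - 589
-57k = -171
k = -171/-57 = 3
A = 1×3 = 3, B = 4×3 = 12
= A = 3, B = 12

A = 3, B = 12


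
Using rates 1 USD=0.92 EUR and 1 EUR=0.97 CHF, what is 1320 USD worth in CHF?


Step 1: 1320 USD × 0.92 = 1214.40 EUR
Step 2: 1214.40 EUR × 0.97 = 1177.97 CHF
Implied rate USD→CHF = 0.92 × 0.97 = 0.8924
= 1177.97 CHF

1177.97 CHF


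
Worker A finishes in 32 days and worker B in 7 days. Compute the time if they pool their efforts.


Rate of A = 1/32 per day
Rate of B = 1/7 per day
Combined rate = 1/32 + 1/7 = 39/224 ≈ 0.1741 per day
Days = 1 / combined rate = 224/39
≈ 5.74 days

5.74 days


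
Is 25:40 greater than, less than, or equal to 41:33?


25/40 = 0.6250
41/33 = 1.2424
0.6250 < 1.2424, so 25:40 is less
= less than

less than


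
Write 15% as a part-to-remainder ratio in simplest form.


15% means 15 parts out of 100; remainder = 85
Part : remainder = 15:85
GCD = 5
= 3:17

3:17


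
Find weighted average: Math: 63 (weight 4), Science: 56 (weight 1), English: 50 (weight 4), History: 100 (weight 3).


Numerator = 63×4 + 56×1 + 50×4 + 100×3
= 252 + 56 + 200 + 300
= 808
Total weight = 12
Weighted avg = 808/12
= 67.33

67.33


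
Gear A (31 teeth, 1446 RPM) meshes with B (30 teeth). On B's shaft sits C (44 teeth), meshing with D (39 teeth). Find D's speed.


Stage 1: RPM_B = RPM_A × t_A/t_B = 1446 × 31/30 = 44826/30 = 1494.20
B and C share a shaft → RPM_C = RPM_B
Stage 2: RPM_D = RPM_C × t_C/t_D = RPM_A × (t_A×t_C)/(t_B×t_D)
Overall ratio = (31×44)/(30×39) = 1364/1170
RPM_D = 1446 × 1364/1170 = 1972344/1170
≈ 1685.76 RPM

1685.76 RPM


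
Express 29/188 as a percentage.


Percentage = (part / whole) × 100
= (29 / 188) × 100
≈ 15.43%

15.43%


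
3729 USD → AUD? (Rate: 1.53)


Amount × rate = 3729 × 1.53
= 5705.37 AUD

5705.37 AUD


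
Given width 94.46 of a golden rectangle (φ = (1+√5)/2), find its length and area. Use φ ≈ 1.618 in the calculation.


φ = (1 + √5) / 2 ≈ 1.618
Length = width × φ = 94.46 × 1.618 = 152.83628
≈ 152.84
Area = width × length = 94.46 × 152.83628 = 14436.9150088 ≈ 14436.92
= Length: 152.84, Area: 14436.92

Length: 152.84, Area: 14436.92


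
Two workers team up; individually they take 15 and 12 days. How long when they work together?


Rate of A = 1/15 per day
Rate of B = 1/12 per day
Combined rate = 1/15 + 1/12 = 27/180 = 0.1500 per day
Days = 1 / combined rate = 180/27
≈ 6.67 days

6.67 days


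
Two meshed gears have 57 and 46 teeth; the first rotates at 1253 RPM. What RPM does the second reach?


Gear ratio = 57:46 = 57:46
RPM_B = RPM_A × (teeth_A / teeth_B)
= 1253 × (57/46)
= 1552.6 RPM

1552.6 RPM


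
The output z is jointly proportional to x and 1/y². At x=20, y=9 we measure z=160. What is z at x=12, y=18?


z = k·x/y²
Solve for k using the known point: k = z·y²/x = 160×81/20 = 12960/20 = 648.0000
Now evaluate at x=12, y=18:
z = k × 12 / 324 = (12960 × 12) / (20 × 324) = 155520/6480
= 24.0000

24.0000


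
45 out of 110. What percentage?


Percentage = (part / whole) × 100
= (45 / 110) × 100
≈ 40.91%

40.91%


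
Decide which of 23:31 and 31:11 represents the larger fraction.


23/31 = 0.7419
31/11 = 2.8182
0.7419 < 2.8182, so 23:31 is less
= 31:11

31:11


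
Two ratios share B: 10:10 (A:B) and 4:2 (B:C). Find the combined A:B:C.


Match B: multiply A:B by 4 → 40:40
Multiply B:C by 10 → 40:20
Combined: 40:40:20
GCD = 20
= 2:2:1

2:2:1


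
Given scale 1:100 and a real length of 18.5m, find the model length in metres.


Model size = real / scale
= 18.5 / 100
= 0.1850 m

0.1850 m


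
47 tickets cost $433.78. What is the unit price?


Unit rate = total / quantity
= 433.78 / 47
= $9.23 per unit

$9.23 per unit


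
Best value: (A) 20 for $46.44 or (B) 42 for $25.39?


Deal A: $46.44/20 = $2.3220/unit
Deal B: $25.39/42 = $0.6045/unit
B is cheaper per unit
= Deal B

Deal B


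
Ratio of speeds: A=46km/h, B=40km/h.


Ratio = 46:40
GCD = 2
Simplified = 23:20
Time ratio (same distance) = 20:23
Speed ratio = 23:20

23:20


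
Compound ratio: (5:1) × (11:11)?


Compound ratio = (5×11) : (1×11)
= 55:11
GCD = 11
= 5:1

5:1


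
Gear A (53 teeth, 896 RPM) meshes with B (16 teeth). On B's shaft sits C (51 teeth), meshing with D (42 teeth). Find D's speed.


Stage 1: RPM_B = RPM_A × t_A/t_B = 896 × 53/16 = 47488/16 = 2968.00
B and C share a shaft → RPM_C = RPM_B
Stage 2: RPM_D = RPM_C × t_C/t_D = RPM_A × (t_A×t_C)/(t_B×t_D)
Overall ratio = (53×51)/(16×42) = 2703/672
RPM_D = 896 × 2703/672 = 2421888/672
= 3604.00 RPM

3604.00 RPM


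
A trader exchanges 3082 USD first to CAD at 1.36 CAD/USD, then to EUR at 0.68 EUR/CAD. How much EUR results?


Step 1: 3082 USD × 1.36 = 4191.52 CAD
Step 2: 4191.52 CAD × 0.68 = 2850.23 EUR
Implied rate USD→EUR = 1.36 × 0.68 = 0.9248
= 2850.23 EUR

2850.23 EUR


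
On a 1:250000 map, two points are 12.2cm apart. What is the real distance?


Real distance = map distance × scale
= 12.2cm × 250000
= 3050000 cm = 30500.0 m
= 30.500 km

30.500 km


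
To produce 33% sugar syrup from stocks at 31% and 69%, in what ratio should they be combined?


Let x parts of 31% mix with y parts of 69%.
31x + 69y = 33(x + y)
31x + 69y = 33x + 33y
x(31 - 33) = y(33 - 69)
x/y = (69 - 33)/(33 - 31) = 36/2
Simplify: 18:1
= 18:1

18:1


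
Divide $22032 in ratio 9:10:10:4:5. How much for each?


Total parts = 9 + 10 + 10 + 4 + 5 = 38
Part 1: 22032 × 9/38 = 5218.11
Part 2: 22032 × 10/38 = 5797.89
Part 3: 22032 × 10/38 = 5797.89
Part 4: 22032 × 4/38 = 2319.16
Part 5: 22032 × 5/38 = 2898.95
= Part 1: $5218.11, Part 2: $5797.89, Part 3: $5797.89, Part 4: $2319.16, Part 5: $2898.95

Part 1: $5218.11, Part 2: $5797.89, Part 3: $5797.89, Part 4: $2319.16, Part 5: $2898.95


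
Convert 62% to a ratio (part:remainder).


62% means 62 parts out of 100; remainder = 38
Part : remainder = 62:38
GCD = 2
= 31:19

31:19


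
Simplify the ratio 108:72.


GCD(108, 72) = 36
108/36 : 72/36
= 3:2

3:2


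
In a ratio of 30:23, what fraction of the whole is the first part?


Total parts = 30 + 23 = 53
First part: 30/53 = 30/53
= 30/53

30/53


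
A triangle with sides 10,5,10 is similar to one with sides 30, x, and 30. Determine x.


Scale factor = 30/10 = 3
Missing side = 5 × 3
= 15.0

15.0


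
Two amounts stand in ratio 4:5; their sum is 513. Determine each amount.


Let A = 4k, B = 5k.
4k + 5k = 513
9k = 513 → k = 513/9 = 57
A = 4×57 = 228, B = 5×57 = 285
= A = 228, B = 285

A = 228, B = 285


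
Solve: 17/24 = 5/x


Cross multiply: 17 × x = 24 × 5
17x = 120
x = 120 / 17
= 7.06

7.06


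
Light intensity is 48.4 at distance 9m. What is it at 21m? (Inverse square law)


I₁d₁² = I₂d₂²
I₂ = I₁ × (d₁/d₂)²
= 48.4 × (9/21)²
= 48.4 × 81/441
= 3920.4/441
≈ 8.8898

8.8898


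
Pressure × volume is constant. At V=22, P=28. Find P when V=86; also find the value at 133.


Inverse proportion: x × y = constant
k = 22 × 28 = 616
At x=86: k/86 = 7.16
At x=133: k/133 = 4.63
= 7.16 and 4.63

7.16 and 4.63


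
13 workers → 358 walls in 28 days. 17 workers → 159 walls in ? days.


Days ∝ work / workers, so d₂ = d₁ × (m₁/m₂) × (w₂/w₁)
Workers factor (inverse): 13/17 ≈ 0.7647
Work factor (direct): 159/358 ≈ 0.4441
d₂ = 28 × 13/17 × 159/358 = (28 × 13 × 159) / (17 × 358) = 57876/6086
≈ 9.51 days

9.51 days


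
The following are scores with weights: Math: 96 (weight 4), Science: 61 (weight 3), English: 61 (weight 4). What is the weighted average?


Numerator = 96×4 + 61×3 + 61×4
= 384 + 183 + 244
= 811
Total weight = 11
Weighted avg = 811/11
= 73.73

73.73


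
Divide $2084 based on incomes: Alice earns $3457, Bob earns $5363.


Total income = 3457 + 5363 = $8820
Alice: $2084 × 3457/8820 = $816.82
Bob: $2084 × 5363/8820 = $1267.18
= Alice: $816.82, Bob: $1267.18

Alice: $816.82, Bob: $1267.18


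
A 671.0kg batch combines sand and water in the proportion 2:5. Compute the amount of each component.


Total parts = 2 + 5 = 7
sand: 671.0 × 2/7 = 191.7kg
water: 671.0 × 5/7 = 479.3kg
= 191.7kg and 479.3kg

191.7kg and 479.3kg


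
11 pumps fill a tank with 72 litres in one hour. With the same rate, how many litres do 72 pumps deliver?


Direct proportion: y/x = constant
k = 72/11 ≈ 6.5455
y₂ = k × 72 = 72 × 72 / 11 = 5184/11
≈ 471.27

471.27


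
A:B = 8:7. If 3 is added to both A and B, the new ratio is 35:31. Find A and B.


Let A = 8k, B = 7k.
(8k + 3) / (7k + 3) = 35/31
Cross-multiply: 31(8k + 3) = 35(7k + 3)
248k + 93 = 245k + 105
248k - 245k = 105 - 93
3k = 12
k = 12/3 = 4
A = 8×4 = 32, B = 7×4 = 28
= A = 32, B = 28

A = 32, B = 28


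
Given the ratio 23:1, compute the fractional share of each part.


Total parts = 23 + 1 = 24
First part: 23/24 = 23/24
Second part: 1/24 = 1/24
= 23/24 and 1/24

23/24 and 1/24


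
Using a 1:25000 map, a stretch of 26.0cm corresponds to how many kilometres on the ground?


Real distance = map distance × scale
= 26.0cm × 25000
= 650000 cm = 6500.0 m
= 6.500 km

6.500 km


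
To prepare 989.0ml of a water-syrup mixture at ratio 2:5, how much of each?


Total parts = 2 + 5 = 7
water: 989.0 × 2/7 = 282.6ml
syrup: 989.0 × 5/7 = 706.4ml
= 282.6ml and 706.4ml

282.6ml and 706.4ml


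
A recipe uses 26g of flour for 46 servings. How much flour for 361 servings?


Direct proportion: y/x = constant
k = 26/46 ≈ 0.5652
y₂ = k × 361 = 26 × 361 / 46 = 9386/46
≈ 204.04

204.04


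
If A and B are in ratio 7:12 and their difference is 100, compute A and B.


Let A = 7k, B = 12k.
12k - 7k = 100
5k = 100 → k = 100/5 = 20
A = 7×20 = 140, B = 12×20 = 240
= A = 140, B = 240

A = 140, B = 240


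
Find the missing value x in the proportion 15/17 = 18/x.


Cross multiply: 15 × x = 17 × 18
15x = 306
x = 306 / 15
= 20.40

20.40


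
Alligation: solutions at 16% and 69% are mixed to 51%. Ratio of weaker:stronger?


Let x parts of 16% mix with y parts of 69%.
16x + 69y = 51(x + y)
16x + 69y = 51x + 51y
x(16 - 51) = y(51 - 69)
x/y = (69 - 51)/(51 - 16) = 18/35
Simplify: 18:35
= 18:35

18:35


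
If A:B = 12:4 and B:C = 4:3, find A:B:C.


Match B: multiply A:B by 4 → 48:16
Multiply B:C by 4 → 16:12
Combined: 48:16:12
GCD = 4
= 12:4:3

12:4:3


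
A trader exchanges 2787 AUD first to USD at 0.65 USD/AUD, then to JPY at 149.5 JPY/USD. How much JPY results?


Step 1: 2787 AUD × 0.65 = 1811.55 USD
Step 2: 1811.55 USD × 149.5 = 270826.73 JPY
Implied rate AUD→JPY = 0.65 × 149.5 = 97.1750
= 270826.73 JPY

270826.73 JPY


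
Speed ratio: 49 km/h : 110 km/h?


Ratio = 49:110
GCD = 1
Simplified = 49:110
Time ratio (same distance) = 110:49
Speed ratio = 49:110

49:110


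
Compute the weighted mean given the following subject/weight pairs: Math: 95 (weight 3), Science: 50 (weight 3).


Numerator = 95×3 + 50×3
= 285 + 150
= 435
Total weight = 6
Weighted avg = 435/6
= 72.50

72.50


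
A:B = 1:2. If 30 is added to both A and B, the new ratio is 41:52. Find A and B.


Let A = 1k, B = 2k.
(1k + 30) / (2k + 30) = 41/52
Cross-multiply: 52(1k + 30) = 41(2k + 30)
52k + 1560 = 82k + 1230
52k - 82k = 1230 - 1560
-30k = -330
k = -330/-30 = 11
A = 1×11 = 11, B = 2×11 = 22
= A = 11, B = 22

A = 11, B = 22


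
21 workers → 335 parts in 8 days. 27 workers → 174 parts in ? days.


Days ∝ work / workers, so d₂ = d₁ × (m₁/m₂) × (w₂/w₁)
Workers factor (inverse): 21/27 ≈ 0.7778
Work factor (direct): 174/335 ≈ 0.5194
d₂ = 8 × 21/27 × 174/335 = (8 × 21 × 174) / (27 × 335) = 29232/9045
≈ 3.23 days

3.23 days


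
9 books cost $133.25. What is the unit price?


Unit rate = total / quantity
= 133.25 / 9
= $14.81 per unit

$14.81 per unit


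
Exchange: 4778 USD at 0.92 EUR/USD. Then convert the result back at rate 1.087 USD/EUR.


Amount × rate = 4778 × 0.92 = 4395.76 EUR
Round-trip: 4395.76 × 1.087 = 4778.19 USD
= 4395.76 EUR, then 4778.19 USD

4395.76 EUR, then 4778.19 USD


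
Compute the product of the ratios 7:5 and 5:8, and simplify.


Compound ratio = (7×5) : (5×8)
= 35:40
GCD = 5
= 7:8

7:8


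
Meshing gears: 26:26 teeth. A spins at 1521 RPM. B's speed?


Gear ratio = 26:26 = 1:1
RPM_B = RPM_A × (teeth_A / teeth_B)
= 1521 × (26/26)
= 1521.0 RPM

1521.0 RPM


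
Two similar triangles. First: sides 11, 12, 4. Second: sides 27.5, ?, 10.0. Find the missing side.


Scale factor = 27.5/11 = 2.5
Missing side = 12 × 2.5
= 30.0

30.0


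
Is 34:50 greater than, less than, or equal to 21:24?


34/50 = 0.6800
21/24 = 0.8750
0.6800 < 0.8750, so 34:50 is less
= less than

less than


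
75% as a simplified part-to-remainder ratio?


75% means 75 parts out of 100; remainder = 25
Part : remainder = 75:25
GCD = 25
= 3:1

3:1


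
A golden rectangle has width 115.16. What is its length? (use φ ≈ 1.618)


φ = (1 + √5) / 2 ≈ 1.618
Length = width × φ = 115.16 × 1.618 = 186.32888
≈ 186.33

186.33


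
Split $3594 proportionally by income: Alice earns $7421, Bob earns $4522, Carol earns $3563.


Total income = 7421 + 4522 + 3563 = $15506
Alice: $3594 × 7421/15506 = $1720.05
Bob: $3594 × 4522/15506 = $1048.11
Carol: $3594 × 3563/15506 = $825.84
= Alice: $1720.05, Bob: $1048.11, Carol: $825.84

Alice: $1720.05, Bob: $1048.11, Carol: $825.84


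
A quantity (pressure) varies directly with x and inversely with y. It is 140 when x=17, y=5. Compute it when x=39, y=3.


z = k·x/y
Solve for k using the known point: k = z·y/x = 140×5/17 = 700/17 ≈ 41.1765
Now evaluate at x=39, y=3:
z = k × 39 / 3 = (700 × 39) / (17 × 3) = 27300/51
≈ 535.2941

535.2941


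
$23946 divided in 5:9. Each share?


Total parts = 5 + 9 = 14
Part 1: 23946 × 5/14 = 8552.14
Part 2: 23946 × 9/14 = 15393.86
= Part 1: $8552.14, Part 2: $15393.86

Part 1: $8552.14, Part 2: $15393.86


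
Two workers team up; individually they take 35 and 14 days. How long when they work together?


Rate of A = 1/35 per day
Rate of B = 1/14 per day
Combined rate = 1/35 + 1/14 = 49/490 = 0.1000 per day
Days = 1 / combined rate = 490/49
= 10.00 days

10.00 days


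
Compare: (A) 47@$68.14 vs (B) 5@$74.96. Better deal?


Deal A: $68.14/47 = $1.4498/unit
Deal B: $74.96/5 = $14.9920/unit
A is cheaper per unit
= Deal A

Deal A


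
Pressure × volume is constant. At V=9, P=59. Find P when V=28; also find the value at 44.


Inverse proportion: x × y = constant
k = 9 × 59 = 531
At x=28: k/28 = 18.96
At x=44: k/44 = 12.07
= 18.96 and 12.07

18.96 and 12.07


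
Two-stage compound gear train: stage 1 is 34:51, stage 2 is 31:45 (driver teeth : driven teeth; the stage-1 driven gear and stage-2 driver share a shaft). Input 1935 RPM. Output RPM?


Stage 1: RPM_B = RPM_A × t_A/t_B = 1935 × 34/51 = 65790/51 = 1290.00
B and C share a shaft → RPM_C = RPM_B
Stage 2: RPM_D = RPM_C × t_C/t_D = RPM_A × (t_A×t_C)/(t_B×t_D)
Overall ratio = (34×31)/(51×45) = 1054/2295
RPM_D = 1935 × 1054/2295 = 2039490/2295
≈ 888.67 RPM

888.67 RPM


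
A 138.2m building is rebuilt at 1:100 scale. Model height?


Model size = real / scale
= 138.2 / 100
= 1.3820 m

1.3820 m


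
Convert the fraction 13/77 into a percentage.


Percentage = (part / whole) × 100
= (13 / 77) × 100
≈ 16.88%

16.88%


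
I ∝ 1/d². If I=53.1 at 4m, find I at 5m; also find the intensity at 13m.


I₁d₁² = I₂d₂²
I at 5m = 53.1 × (4/5)² = 53.1 × 16/25 = 849.6/25 = 33.9840
I at 13m = 53.1 × (4/13)² = 53.1 × 16/169 = 849.6/169 ≈ 5.0272
= 33.9840 and 5.0272

33.9840 and 5.0272


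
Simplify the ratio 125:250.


GCD(125, 250) = 125
125/125 : 250/125
= 1:2

1:2


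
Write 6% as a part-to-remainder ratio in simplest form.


6% means 6 parts out of 100; remainder = 94
Part : remainder = 6:94
GCD = 2
= 3:47

3:47


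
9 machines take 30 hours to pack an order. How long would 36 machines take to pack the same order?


Inverse proportion: x × y = constant
k = 9 × 30 = 270
y₂ = k / 36 = 270 / 36
= 7.50

7.50


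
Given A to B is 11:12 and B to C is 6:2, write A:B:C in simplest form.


Match B: multiply A:B by 6 → 66:72
Multiply B:C by 12 → 72:24
Combined: 66:72:24
GCD = 6
= 11:12:4

11:12:4


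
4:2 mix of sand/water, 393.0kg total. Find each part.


Total parts = 4 + 2 = 6
sand: 393.0 × 4/6 = 262.0kg
water: 393.0 × 2/6 = 131.0kg
= 262.0kg and 131.0kg

262.0kg and 131.0kg


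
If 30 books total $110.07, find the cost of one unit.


Unit rate = total / quantity
= 110.07 / 30
= $3.67 per unit

$3.67 per unit


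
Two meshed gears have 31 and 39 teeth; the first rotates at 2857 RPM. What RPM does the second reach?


Gear ratio = 31:39 = 31:39
RPM_B = RPM_A × (teeth_A / teeth_B)
= 2857 × (31/39)
= 2270.9 RPM

2270.9 RPM


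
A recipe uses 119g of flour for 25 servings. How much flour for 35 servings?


Direct proportion: y/x = constant
k = 119/25 = 4.7600
y₂ = k × 35 = 119 × 35 / 25 = 4165/25
= 166.60

166.60


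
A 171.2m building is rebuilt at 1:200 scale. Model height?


Model size = real / scale
= 171.2 / 200
= 0.8560 m

0.8560 m


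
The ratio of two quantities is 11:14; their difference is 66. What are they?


Let A = 11k, B = 14k.
14k - 11k = 66
3k = 66 → k = 66/3 = 22
A = 11×22 = 242, B = 14×22 = 308
= A = 242, B = 308

A = 242, B = 308


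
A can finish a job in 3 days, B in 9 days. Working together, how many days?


Rate of A = 1/3 per day
Rate of B = 1/9 per day
Combined rate = 1/3 + 1/9 = 12/27 ≈ 0.4444 per day
Days = 1 / combined rate = 27/12
= 2.25 days

2.25 days


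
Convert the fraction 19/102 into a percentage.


Percentage = (part / whole) × 100
= (19 / 102) × 100
≈ 18.63%

18.63%


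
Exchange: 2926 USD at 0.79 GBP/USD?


Amount × rate = 2926 × 0.79
= 2311.54 GBP

2311.54 GBP


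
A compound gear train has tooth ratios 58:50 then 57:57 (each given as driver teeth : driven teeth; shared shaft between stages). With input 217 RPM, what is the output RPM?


Stage 1: RPM_B = RPM_A × t_A/t_B = 217 × 58/50 = 12586/50 = 251.72
B and C share a shaft → RPM_C = RPM_B
Stage 2: RPM_D = RPM_C × t_C/t_D = RPM_A × (t_A×t_C)/(t_B×t_D)
Overall ratio = (58×57)/(50×57) = 3306/2850
RPM_D = 217 × 3306/2850 = 717402/2850
= 251.72 RPM

251.72 RPM


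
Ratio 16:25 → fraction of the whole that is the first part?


Total parts = 16 + 25 = 41
First part: 16/41 = 16/41
= 16/41

16/41


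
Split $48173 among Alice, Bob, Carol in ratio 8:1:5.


Total parts = 8 + 1 + 5 = 14
Alice: 48173 × 8/14 = 27527.43
Bob: 48173 × 1/14 = 3440.93
Carol: 48173 × 5/14 = 17204.64
= Alice: $27527.43, Bob: $3440.93, Carol: $17204.64

Alice: $27527.43, Bob: $3440.93, Carol: $17204.64


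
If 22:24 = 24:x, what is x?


Cross multiply: 22 × x = 24 × 24
22x = 576
x = 576 / 22
= 26.18

26.18


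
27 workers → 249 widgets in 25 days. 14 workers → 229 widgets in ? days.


Days ∝ work / workers, so d₂ = d₁ × (m₁/m₂) × (w₂/w₁)
Workers factor (inverse): 27/14 ≈ 1.9286
Work factor (direct): 229/249 ≈ 0.9197
d₂ = 25 × 27/14 × 229/249 = (25 × 27 × 229) / (14 × 249) = 154575/3486
≈ 44.34 days

44.34 days


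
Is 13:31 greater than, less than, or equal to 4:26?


13/31 = 0.4194
4/26 = 0.1538
0.4194 > 0.1538, so 13:31 is greater
= greater than

greater than


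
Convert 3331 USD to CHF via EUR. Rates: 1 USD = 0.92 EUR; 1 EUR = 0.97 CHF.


Step 1: 3331 USD × 0.92 = 3064.52 EUR
Step 2: 3064.52 EUR × 0.97 = 2972.58 CHF
Implied rate USD→CHF = 0.92 × 0.97 = 0.8924
= 2972.58 CHF

2972.58 CHF


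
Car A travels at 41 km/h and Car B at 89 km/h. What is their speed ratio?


Ratio = 41:89
GCD = 1
Simplified = 41:89
Time ratio (same distance) = 89:41
Speed ratio = 41:89

41:89


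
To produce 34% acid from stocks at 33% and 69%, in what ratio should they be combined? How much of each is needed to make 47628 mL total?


Let x parts of 33% mix with y parts of 69%.
33x + 69y = 34(x + y)
33x + 69y = 34x + 34y
x(33 - 34) = y(34 - 69)
x/y = (69 - 34)/(34 - 33) = 35/1
Simplify: 35:1
Total parts = 36; one part = 47628/36 = 1323.00 mL
33% solution: 35×1323.00 = 46305.00 mL
69% solution: 1×1323.00 = 1323.00 mL
= ratio 35:1; 46305.00 mL and 1323.00 mL

ratio 35:1; 46305.00 mL and 1323.00 mL


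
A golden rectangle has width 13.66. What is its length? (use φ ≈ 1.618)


φ = (1 + √5) / 2 ≈ 1.618
Length = width × φ = 13.66 × 1.618 = 22.10188
≈ 22.10

22.10


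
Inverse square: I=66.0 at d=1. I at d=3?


I₁d₁² = I₂d₂²
I₂ = I₁ × (d₁/d₂)²
= 66.0 × (1/3)²
= 66.0 × 1/9
= 66/9
≈ 7.3333

7.3333


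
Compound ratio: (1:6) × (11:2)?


Compound ratio = (1×11) : (6×2)
= 11:12
GCD = 1
= 11:12

11:12


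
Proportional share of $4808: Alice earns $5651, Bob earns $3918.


Total income = 5651 + 3918 = $9569
Alice: $4808 × 5651/9569 = $2839.38
Bob: $4808 × 3918/9569 = $1968.62
= Alice: $2839.38, Bob: $1968.62

Alice: $2839.38, Bob: $1968.62


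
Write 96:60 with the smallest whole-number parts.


GCD(96, 60) = 12
96/12 : 60/12
= 8:5

8:5


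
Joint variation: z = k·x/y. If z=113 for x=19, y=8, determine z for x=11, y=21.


z = k·x/y
Solve for k using the known point: k = z·y/x = 113×8/19 = 904/19 ≈ 47.5789
Now evaluate at x=11, y=21:
z = k × 11 / 21 = (904 × 11) / (19 × 21) = 9944/399
≈ 24.9223

24.9223


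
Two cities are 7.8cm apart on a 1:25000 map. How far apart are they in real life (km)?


Real distance = map distance × scale
= 7.8cm × 25000
= 195000 cm = 1950.0 m
= 1.950 km

1.950 km


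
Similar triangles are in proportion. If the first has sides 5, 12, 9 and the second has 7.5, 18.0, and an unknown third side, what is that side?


Scale factor = 7.5/5 = 1.5
Missing side = 9 × 1.5
= 13.5

13.5


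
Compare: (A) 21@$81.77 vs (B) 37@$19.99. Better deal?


Deal A: $81.77/21 = $3.8938/unit
Deal B: $19.99/37 = $0.5403/unit
B is cheaper per unit
= Deal B

Deal B


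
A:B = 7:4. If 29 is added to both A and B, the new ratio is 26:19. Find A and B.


Let A = 7k, B = 4k.
(7k + 29) / (4k + 29) = 26/19
Cross-multiply: 19(7k + 29) = 26(4k + 29)
133k + 551 = 104k + 754
133k - 104k = 754 - 551
29k = 203
k = 203/29 = 7
A = 7×7 = 49, B = 4×7 = 28
= A = 49, B = 28

A = 49, B = 28


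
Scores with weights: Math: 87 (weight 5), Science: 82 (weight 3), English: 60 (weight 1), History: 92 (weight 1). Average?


Numerator = 87×5 + 82×3 + 60×1 + 92×1
= 435 + 246 + 60 + 92
= 833
Total weight = 10
Weighted avg = 833/10
= 83.30

83.30


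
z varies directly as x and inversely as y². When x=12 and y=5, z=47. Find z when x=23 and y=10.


z = k·x/y²
Solve for k using the known point: k = z·y²/x = 47×25/12 = 1175/12 ≈ 97.9167
Now evaluate at x=23, y=10:
z = k × 23 / 100 = (1175 × 23) / (12 × 100) = 27025/1200
≈ 22.5208

22.5208


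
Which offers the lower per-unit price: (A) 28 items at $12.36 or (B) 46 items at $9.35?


Deal A: $12.36/28 = $0.4414/unit
Deal B: $9.35/46 = $0.2033/unit
B is cheaper per unit
= Deal B

Deal B


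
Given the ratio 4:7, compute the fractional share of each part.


Total parts = 4 + 7 = 11
First part: 4/11 = 4/11
Second part: 7/11 = 7/11
= 4/11 and 7/11

4/11 and 7/11


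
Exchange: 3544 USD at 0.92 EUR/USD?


Amount × rate = 3544 × 0.92
= 3260.48 EUR

3260.48 EUR


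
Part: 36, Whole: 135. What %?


Percentage = (part / whole) × 100
= (36 / 135) × 100
≈ 26.67%

26.67%


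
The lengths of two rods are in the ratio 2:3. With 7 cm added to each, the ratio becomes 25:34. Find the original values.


Let A = 2k, B = 3k.
(2k + 7) / (3k + 7) = 25/34
Cross-multiply: 34(2k + 7) = 25(3k + 7)
68k + 238 = 75k + 175
68k - 75k = 175 - 238
-7k = -63
k = -63/-7 = 9
A = 2×9 = 18, B = 3×9 = 27
= A = 18, B = 27

A = 18, B = 27


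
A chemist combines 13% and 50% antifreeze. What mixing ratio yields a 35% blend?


Let x parts of 13% mix with y parts of 50%.
13x + 50y = 35(x + y)
13x + 50y = 35x + 35y
x(13 - 35) = y(35 - 50)
x/y = (50 - 35)/(35 - 13) = 15/22
Simplify: 15:22
= 15:22

15:22


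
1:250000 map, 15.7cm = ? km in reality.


Real distance = map distance × scale
= 15.7cm × 250000
= 3925000 cm = 39250.0 m
= 39.250 km

39.250 km


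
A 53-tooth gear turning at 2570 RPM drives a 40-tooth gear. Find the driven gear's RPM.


Gear ratio = 53:40 = 53:40
RPM_B = RPM_A × (teeth_A / teeth_B)
= 2570 × (53/40)
= 3405.3 RPM

3405.3 RPM


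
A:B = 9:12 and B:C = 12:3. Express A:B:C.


Match B: multiply A:B by 12 → 108:144
Multiply B:C by 12 → 144:36
Combined: 108:144:36
GCD = 36
= 3:4:1

3:4:1


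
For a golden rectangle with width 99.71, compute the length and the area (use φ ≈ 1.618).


φ = (1 + √5) / 2 ≈ 1.618
Length = width × φ = 99.71 × 1.618 = 161.33078
≈ 161.33
Area = width × length = 99.71 × 161.33078 = 16086.2920738 ≈ 16086.29
= Length: 161.33, Area: 16086.29

Length: 161.33, Area: 16086.29


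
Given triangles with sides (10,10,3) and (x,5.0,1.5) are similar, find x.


Scale factor = 5.0/10 = 0.5
Missing side = 10 × 0.5
= 5.0

5.0


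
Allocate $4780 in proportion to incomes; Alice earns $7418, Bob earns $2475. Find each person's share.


Total income = 7418 + 2475 = $9893
Alice: $4780 × 7418/9893 = $3584.15
Bob: $4780 × 2475/9893 = $1195.85
= Alice: $3584.15, Bob: $1195.85

Alice: $3584.15, Bob: $1195.85


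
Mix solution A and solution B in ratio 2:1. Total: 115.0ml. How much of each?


Total parts = 2 + 1 = 3
solution A: 115.0 × 2/3 = 76.7ml
solution B: 115.0 × 1/3 = 38.3ml
= 76.7ml and 38.3ml

76.7ml and 38.3ml


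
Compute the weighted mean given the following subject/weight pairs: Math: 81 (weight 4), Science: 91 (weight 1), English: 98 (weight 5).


Numerator = 81×4 + 91×1 + 98×5
= 324 + 91 + 490
= 905
Total weight = 10
Weighted avg = 905/10
= 90.50

90.50


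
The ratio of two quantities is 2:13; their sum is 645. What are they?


Let A = 2k, B = 13k.
2k + 13k = 645
15k = 645 → k = 645/15 = 43
A = 2×43 = 86, B = 13×43 = 559
= A = 86, B = 559

A = 86, B = 559


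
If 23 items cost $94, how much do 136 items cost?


Direct proportion: y/x = constant
k = 94/23 ≈ 4.0870
y₂ = k × 136 = 94 × 136 / 23 = 12784/23
≈ 555.83

555.83


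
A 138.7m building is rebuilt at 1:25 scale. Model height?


Model size = real / scale
= 138.7 / 25
= 5.5480 m

5.5480 m


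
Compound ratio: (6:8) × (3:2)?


Compound ratio = (6×3) : (8×2)
= 18:16
GCD = 2
= 9:8

9:8


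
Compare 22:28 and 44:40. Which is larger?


22/28 = 0.7857
44/40 = 1.1000
0.7857 < 1.1000, so 22:28 is less
= 44:40

44:40


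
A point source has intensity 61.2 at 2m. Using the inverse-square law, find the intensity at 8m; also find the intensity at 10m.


I₁d₁² = I₂d₂²
I at 8m = 61.2 × (2/8)² = 61.2 × 4/64 = 244.8/64 = 3.8250
I at 10m = 61.2 × (2/10)² = 61.2 × 4/100 = 244.8/100 = 2.4480
= 3.8250 and 2.4480

3.8250 and 2.4480


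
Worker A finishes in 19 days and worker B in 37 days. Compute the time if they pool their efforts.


Rate of A = 1/19 per day
Rate of B = 1/37 per day
Combined rate = 1/19 + 1/37 = 56/703 ≈ 0.0797 per day
Days = 1 / combined rate = 703/56
≈ 12.55 days

12.55 days


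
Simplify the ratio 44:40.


GCD(44, 40) = 4
44/4 : 40/4
= 11:10

11:10


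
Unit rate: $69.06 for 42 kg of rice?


Unit rate = total / quantity
= 69.06 / 42
= $1.64 per unit

$1.64 per unit


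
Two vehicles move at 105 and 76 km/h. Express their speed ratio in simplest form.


Ratio = 105:76
GCD = 1
Simplified = 105:76
Time ratio (same distance) = 76:105
Speed ratio = 105:76

105:76


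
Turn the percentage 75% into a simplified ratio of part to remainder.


75% means 75 parts out of 100; remainder = 25
Part : remainder = 75:25
GCD = 25
= 3:1

3:1


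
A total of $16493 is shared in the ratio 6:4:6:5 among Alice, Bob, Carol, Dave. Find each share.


Total parts = 6 + 4 + 6 + 5 = 21
Alice: 16493 × 6/21 = 4712.29
Bob: 16493 × 4/21 = 3141.52
Carol: 16493 × 6/21 = 4712.29
Dave: 16493 × 5/21 = 3926.90
= Alice: $4712.29, Bob: $3141.52, Carol: $4712.29, Dave: $3926.90

Alice: $4712.29, Bob: $3141.52, Carol: $4712.29, Dave: $3926.90


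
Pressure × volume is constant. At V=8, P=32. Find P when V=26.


Inverse proportion: x × y = constant
k = 8 × 32 = 256
y₂ = k / 26 = 256 / 26
= 9.85

9.85


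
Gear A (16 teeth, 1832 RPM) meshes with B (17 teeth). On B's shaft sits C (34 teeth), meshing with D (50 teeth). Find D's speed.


Stage 1: RPM_B = RPM_A × t_A/t_B = 1832 × 16/17 = 29312/17 ≈ 1724.24
B and C share a shaft → RPM_C = RPM_B
Stage 2: RPM_D = RPM_C × t_C/t_D = RPM_A × (t_A×t_C)/(t_B×t_D)
Overall ratio = (16×34)/(17×50) = 544/850
RPM_D = 1832 × 544/850 = 996608/850
= 1172.48 RPM

1172.48 RPM


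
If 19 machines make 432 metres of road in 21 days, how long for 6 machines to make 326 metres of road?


Days ∝ work / workers, so d₂ = d₁ × (m₁/m₂) × (w₂/w₁)
Workers factor (inverse): 19/6 ≈ 3.1667
Work factor (direct): 326/432 ≈ 0.7546
d₂ = 21 × 19/6 × 326/432 = (21 × 19 × 326) / (6 × 432) = 130074/2592
≈ 50.18 days

50.18 days


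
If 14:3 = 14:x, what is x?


Cross multiply: 14 × x = 3 × 14
14x = 42
x = 42 / 14
= 3.00

3.00


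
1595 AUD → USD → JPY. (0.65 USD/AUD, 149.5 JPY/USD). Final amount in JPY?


Step 1: 1595 AUD × 0.65 = 1036.75 USD
Step 2: 1036.75 USD × 149.5 = 154994.13 JPY
Implied rate AUD→JPY = 0.65 × 149.5 = 97.1750
= 154994.13 JPY

154994.13 JPY


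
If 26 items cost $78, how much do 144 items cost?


Direct proportion: y/x = constant
k = 78/26 = 3.0000
y₂ = k × 144 = 78 × 144 / 26 = 11232/26
= 432.00

432.00


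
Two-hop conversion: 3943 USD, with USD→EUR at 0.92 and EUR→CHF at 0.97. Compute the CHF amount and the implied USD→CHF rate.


Step 1: 3943 USD × 0.92 = 3627.56 EUR
Step 2: 3627.56 EUR × 0.97 = 3518.73 CHF
Implied rate USD→CHF = 0.92 × 0.97 = 0.8924
= 3518.73 CHF; implied rate 0.8924 CHF/USD

3518.73 CHF; implied rate 0.8924 CHF/USD


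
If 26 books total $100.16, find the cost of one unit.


Unit rate = total / quantity
= 100.16 / 26
= $3.85 per unit

$3.85 per unit


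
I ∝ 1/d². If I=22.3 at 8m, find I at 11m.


I₁d₁² = I₂d₂²
I₂ = I₁ × (d₁/d₂)²
= 22.3 × (8/11)²
= 22.3 × 64/121
= 1427.2/121
≈ 11.7950

11.7950


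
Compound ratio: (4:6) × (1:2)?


Compound ratio = (4×1) : (6×2)
= 4:12
GCD = 4
= 1:3

1:3


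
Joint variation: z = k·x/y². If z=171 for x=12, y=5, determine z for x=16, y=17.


z = k·x/y²
Solve for k using the known point: k = z·y²/x = 171×25/12 = 4275/12 = 356.2500
Now evaluate at x=16, y=17:
z = k × 16 / 289 = (4275 × 16) / (12 × 289) = 68400/3468
≈ 19.7232

19.7232


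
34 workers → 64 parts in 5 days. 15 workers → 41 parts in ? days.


Days ∝ work / workers, so d₂ = d₁ × (m₁/m₂) × (w₂/w₁)
Workers factor (inverse): 34/15 ≈ 2.2667
Work factor (direct): 41/64 ≈ 0.6406
d₂ = 5 × 34/15 × 41/64 = (5 × 34 × 41) / (15 × 64) = 6970/960
≈ 7.26 days

7.26 days


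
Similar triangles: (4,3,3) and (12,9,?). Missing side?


Scale factor = 12/4 = 3
Missing side = 3 × 3
= 9.0

9.0


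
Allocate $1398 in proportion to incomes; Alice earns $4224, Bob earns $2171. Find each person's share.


Total income = 4224 + 2171 = $6395
Alice: $1398 × 4224/6395 = $923.40
Bob: $1398 × 2171/6395 = $474.60
= Alice: $923.40, Bob: $474.60

Alice: $923.40, Bob: $474.60


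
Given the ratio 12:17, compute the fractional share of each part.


Total parts = 12 + 17 = 29
First part: 12/29 = 12/29
Second part: 17/29 = 17/29
= 12/29 and 17/29

12/29 and 17/29


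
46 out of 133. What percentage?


Percentage = (part / whole) × 100
= (46 / 133) × 100
≈ 34.59%

34.59%


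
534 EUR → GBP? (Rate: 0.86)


Amount × rate = 534 × 0.86
= 459.24 GBP

459.24 GBP


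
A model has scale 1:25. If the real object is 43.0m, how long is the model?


Model size = real / scale
= 43.0 / 25
= 1.7200 m

1.7200 m


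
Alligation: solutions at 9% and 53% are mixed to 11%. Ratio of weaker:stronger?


Let x parts of 9% mix with y parts of 53%.
9x + 53y = 11(x + y)
9x + 53y = 11x + 11y
x(9 - 11) = y(11 - 53)
x/y = (53 - 11)/(11 - 9) = 42/2
Simplify: 21:1
= 21:1

21:1


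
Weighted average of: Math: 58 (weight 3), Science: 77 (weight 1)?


Numerator = 58×3 + 77×1
= 174 + 77
= 251
Total weight = 4
Weighted avg = 251/4
= 62.75

62.75


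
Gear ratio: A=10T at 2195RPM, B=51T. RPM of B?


Gear ratio = 10:51 = 10:51
RPM_B = RPM_A × (teeth_A / teeth_B)
= 2195 × (10/51)
= 430.4 RPM

430.4 RPM


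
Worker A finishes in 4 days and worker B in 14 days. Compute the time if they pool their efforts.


Rate of A = 1/4 per day
Rate of B = 1/14 per day
Combined rate = 1/4 + 1/14 = 18/56 ≈ 0.3214 per day
Days = 1 / combined rate = 56/18
≈ 3.11 days

3.11 days


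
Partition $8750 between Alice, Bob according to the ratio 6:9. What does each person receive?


Total parts = 6 + 9 = 15
Alice: 8750 × 6/15 = 3500.00
Bob: 8750 × 9/15 = 5250.00
= Alice: $3500.00, Bob: $5250.00

Alice: $3500.00, Bob: $5250.00


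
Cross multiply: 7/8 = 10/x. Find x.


Cross multiply: 7 × x = 8 × 10
7x = 80
x = 80 / 7
= 11.43

11.43


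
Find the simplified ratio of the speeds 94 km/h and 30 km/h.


Ratio = 94:30
GCD = 2
Simplified = 47:15
Time ratio (same distance) = 15:47
Speed ratio = 47:15

47:15


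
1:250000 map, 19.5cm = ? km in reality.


Real distance = map distance × scale
= 19.5cm × 250000
= 4875000 cm = 48750.0 m
= 48.750 km

48.750 km


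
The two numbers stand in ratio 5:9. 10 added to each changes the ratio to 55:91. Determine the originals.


Let A = 5k, B = 9k.
(5k + 10) / (9k + 10) = 55/91
Cross-multiply: 91(5k + 10) = 55(9k + 10)
455k + 910 = 495k + 550
455k - 495k = 550 - 910
-40k = -360
k = -360/-40 = 9
A = 5×9 = 45, B = 9×9 = 81
= A = 45, B = 81

A = 45, B = 81


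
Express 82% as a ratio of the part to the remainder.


82% means 82 parts out of 100; remainder = 18
Part : remainder = 82:18
GCD = 2
= 41:9

41:9


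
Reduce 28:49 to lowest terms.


GCD(28, 49) = 7
28/7 : 49/7
= 4:7

4:7


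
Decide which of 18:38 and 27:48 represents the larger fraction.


18/38 = 0.4737
27/48 = 0.5625
0.4737 < 0.5625, so 18:38 is less
= 27:48

27:48


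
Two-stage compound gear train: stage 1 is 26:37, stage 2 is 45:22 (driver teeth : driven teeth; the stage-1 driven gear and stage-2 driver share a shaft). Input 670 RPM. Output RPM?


Stage 1: RPM_B = RPM_A × t_A/t_B = 670 × 26/37 = 17420/37 ≈ 470.81
B and C share a shaft → RPM_C = RPM_B
Stage 2: RPM_D = RPM_C × t_C/t_D = RPM_A × (t_A×t_C)/(t_B×t_D)
Overall ratio = (26×45)/(37×22) = 1170/814
RPM_D = 670 × 1170/814 = 783900/814
≈ 963.02 RPM

963.02 RPM


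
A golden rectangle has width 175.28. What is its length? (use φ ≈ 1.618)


φ = (1 + √5) / 2 ≈ 1.618
Length = width × φ = 175.28 × 1.618 = 283.60304
≈ 283.60

283.60


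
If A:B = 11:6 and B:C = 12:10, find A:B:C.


Match B: multiply A:B by 12 → 132:72
Multiply B:C by 6 → 72:60
Combined: 132:72:60
GCD = 12
= 11:6:5

11:6:5


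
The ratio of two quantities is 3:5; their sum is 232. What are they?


Let A = 3k, B = 5k.
3k + 5k = 232
8k = 232 → k = 232/8 = 29
A = 3×29 = 87, B = 5×29 = 145
= A = 87, B = 145

A = 87, B = 145


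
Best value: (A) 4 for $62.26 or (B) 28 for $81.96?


Deal A: $62.26/4 = $15.5650/unit
Deal B: $81.96/28 = $2.9271/unit
B is cheaper per unit
= Deal B

Deal B


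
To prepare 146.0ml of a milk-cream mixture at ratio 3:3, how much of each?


Total parts = 3 + 3 = 6
milk: 146.0 × 3/6 = 73.0ml
cream: 146.0 × 3/6 = 73.0ml
= 73.0ml and 73.0ml

73.0ml and 73.0ml


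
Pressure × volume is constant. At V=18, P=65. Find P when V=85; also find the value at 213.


Inverse proportion: x × y = constant
k = 18 × 65 = 1170
At x=85: k/85 = 13.76
At x=213: k/213 = 5.49
= 13.76 and 5.49

13.76 and 5.49


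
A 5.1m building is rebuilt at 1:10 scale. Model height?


Model size = real / scale
= 5.1 / 10
= 0.5100 m

0.5100 m


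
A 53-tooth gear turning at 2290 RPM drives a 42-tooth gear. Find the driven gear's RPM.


Gear ratio = 53:42 = 53:42
RPM_B = RPM_A × (teeth_A / teeth_B)
= 2290 × (53/42)
= 2889.8 RPM

2889.8 RPM


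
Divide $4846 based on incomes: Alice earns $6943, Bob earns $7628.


Total income = 6943 + 7628 = $14571
Alice: $4846 × 6943/14571 = $2309.09
Bob: $4846 × 7628/14571 = $2536.91
= Alice: $2309.09, Bob: $2536.91

Alice: $2309.09, Bob: $2536.91


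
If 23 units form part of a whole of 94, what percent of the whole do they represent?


Percentage = (part / whole) × 100
= (23 / 94) × 100
≈ 24.47%

24.47%
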